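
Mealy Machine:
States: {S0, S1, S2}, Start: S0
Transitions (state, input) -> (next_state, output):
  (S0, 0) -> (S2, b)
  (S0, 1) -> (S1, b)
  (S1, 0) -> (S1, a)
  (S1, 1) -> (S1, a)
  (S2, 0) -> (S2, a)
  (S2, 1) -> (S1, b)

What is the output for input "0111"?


Step-by-step:
  (S0, 0) -> (S2, b)
  (S2, 1) -> (S1, b)
  (S1, 1) -> (S1, a)
  (S1, 1) -> (S1, a)

"bbaa"


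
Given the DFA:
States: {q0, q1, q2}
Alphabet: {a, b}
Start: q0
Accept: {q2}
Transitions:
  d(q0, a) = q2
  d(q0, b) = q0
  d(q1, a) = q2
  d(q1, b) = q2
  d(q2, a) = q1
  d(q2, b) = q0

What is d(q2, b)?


Looking up transition d(q2, b)

q0


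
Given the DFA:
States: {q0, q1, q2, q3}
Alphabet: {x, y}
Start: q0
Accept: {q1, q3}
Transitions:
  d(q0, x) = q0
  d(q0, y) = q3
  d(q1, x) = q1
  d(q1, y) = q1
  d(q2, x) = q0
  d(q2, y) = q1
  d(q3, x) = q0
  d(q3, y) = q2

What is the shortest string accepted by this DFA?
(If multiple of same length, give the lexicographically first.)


BFS by string length (lex-first path to each state shown):
  len 0: q0<-""
  len 1: q0<-"x", q3<-"y"
Found accept state at length 1.

"y"


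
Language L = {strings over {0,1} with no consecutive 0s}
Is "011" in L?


'00' does not occur

Yes, "011" is in L


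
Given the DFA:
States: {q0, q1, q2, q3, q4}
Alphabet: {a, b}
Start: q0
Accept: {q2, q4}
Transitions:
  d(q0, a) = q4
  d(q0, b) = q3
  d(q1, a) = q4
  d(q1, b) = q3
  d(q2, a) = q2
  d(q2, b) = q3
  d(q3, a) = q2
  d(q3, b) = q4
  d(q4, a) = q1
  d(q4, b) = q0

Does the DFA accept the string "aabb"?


Trace: q0 -> q4 -> q1 -> q3 -> q4
Final state: q4
Accept states: {q2, q4}

Yes, accepted (final state q4 is an accept state)


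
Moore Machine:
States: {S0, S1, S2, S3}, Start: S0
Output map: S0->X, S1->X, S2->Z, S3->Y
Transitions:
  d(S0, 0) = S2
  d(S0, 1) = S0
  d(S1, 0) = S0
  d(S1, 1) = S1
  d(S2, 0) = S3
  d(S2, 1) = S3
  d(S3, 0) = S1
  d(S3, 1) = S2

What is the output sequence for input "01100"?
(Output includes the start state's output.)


Start: S0 (output X)
  --0--> S2 (output Z)
  --1--> S3 (output Y)
  --1--> S2 (output Z)
  --0--> S3 (output Y)
  --0--> S1 (output X)

"XZYZYX"


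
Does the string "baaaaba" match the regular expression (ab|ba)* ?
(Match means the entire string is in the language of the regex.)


|string| = 7; first = 'b'; last = 'a'

No, "baaaaba" does not match (ab|ba)*


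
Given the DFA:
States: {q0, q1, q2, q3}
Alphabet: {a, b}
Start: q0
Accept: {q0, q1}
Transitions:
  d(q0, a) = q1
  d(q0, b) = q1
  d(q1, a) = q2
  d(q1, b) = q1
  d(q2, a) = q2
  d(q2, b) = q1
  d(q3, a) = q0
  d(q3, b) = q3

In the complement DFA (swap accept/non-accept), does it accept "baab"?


Trace: q0 -> q1 -> q2 -> q2 -> q1
Final: q1
Original accept: {q0, q1}
Complement: q1 is in original accept

No, complement rejects (original accepts)


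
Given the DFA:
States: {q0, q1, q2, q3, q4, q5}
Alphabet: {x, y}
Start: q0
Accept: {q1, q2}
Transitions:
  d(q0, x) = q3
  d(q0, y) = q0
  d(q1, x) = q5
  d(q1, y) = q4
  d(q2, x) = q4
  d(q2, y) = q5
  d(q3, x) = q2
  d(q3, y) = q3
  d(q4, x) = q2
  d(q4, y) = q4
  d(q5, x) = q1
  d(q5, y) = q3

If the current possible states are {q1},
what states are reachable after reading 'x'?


Apply transition on 'x' from each current state:
  d(q1, x) = q5

{q5}


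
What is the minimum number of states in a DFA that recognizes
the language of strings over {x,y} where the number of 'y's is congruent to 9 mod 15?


States track (count of 'y') mod 15.
Need 15 states: one per remainder 0..14; accept = remainder 9.

15


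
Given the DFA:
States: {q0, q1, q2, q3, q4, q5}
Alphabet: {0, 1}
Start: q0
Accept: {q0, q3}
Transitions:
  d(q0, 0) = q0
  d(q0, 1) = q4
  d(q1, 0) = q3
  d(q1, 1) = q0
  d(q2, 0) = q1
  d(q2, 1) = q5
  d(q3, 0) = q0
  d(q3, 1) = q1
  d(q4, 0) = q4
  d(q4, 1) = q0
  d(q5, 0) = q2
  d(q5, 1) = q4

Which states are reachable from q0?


BFS from q0:
  layer 0: {q0}
  layer 1: {q4}

{q0, q4}


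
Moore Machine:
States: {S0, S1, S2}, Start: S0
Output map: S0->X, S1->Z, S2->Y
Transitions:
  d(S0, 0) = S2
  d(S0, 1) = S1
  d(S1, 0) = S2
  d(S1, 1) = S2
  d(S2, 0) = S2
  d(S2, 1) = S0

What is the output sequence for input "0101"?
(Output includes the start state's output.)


Start: S0 (output X)
  --0--> S2 (output Y)
  --1--> S0 (output X)
  --0--> S2 (output Y)
  --1--> S0 (output X)

"XYXYX"


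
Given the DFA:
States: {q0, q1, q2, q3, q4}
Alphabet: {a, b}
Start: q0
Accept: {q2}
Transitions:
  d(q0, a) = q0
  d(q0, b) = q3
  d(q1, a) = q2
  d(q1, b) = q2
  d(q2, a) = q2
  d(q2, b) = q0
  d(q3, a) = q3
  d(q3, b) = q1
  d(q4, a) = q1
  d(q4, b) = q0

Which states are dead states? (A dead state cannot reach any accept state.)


Forward reachability from each state:
  q0 -> reaches accept state q2 (live)
  q1 -> reaches accept state q2 (live)
  q2 -> reaches accept state q2 (live)
  q3 -> reaches accept state q2 (live)
  q4 -> reaches accept state q2 (live)

None (all states can reach an accept state)


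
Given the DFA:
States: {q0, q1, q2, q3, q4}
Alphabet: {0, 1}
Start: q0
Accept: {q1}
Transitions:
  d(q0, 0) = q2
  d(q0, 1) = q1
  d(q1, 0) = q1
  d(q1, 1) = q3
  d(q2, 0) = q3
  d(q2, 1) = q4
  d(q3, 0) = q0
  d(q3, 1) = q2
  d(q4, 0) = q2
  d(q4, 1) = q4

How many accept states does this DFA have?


Accept states listed: {q1}
Counting: q1(1)

1


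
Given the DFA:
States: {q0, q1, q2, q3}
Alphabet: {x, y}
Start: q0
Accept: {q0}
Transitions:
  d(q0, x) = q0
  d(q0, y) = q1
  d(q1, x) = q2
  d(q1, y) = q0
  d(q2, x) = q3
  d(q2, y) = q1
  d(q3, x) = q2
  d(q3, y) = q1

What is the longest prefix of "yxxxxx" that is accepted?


Run the DFA, marking each prefix where the state is accepting:
  "" -> q0 [accept]
  "y" -> q1 [reject]
  "yx" -> q2 [reject]
  "yxx" -> q3 [reject]
  "yxxx" -> q2 [reject]
  "yxxxx" -> q3 [reject]
  "yxxxxx" -> q2 [reject]

""


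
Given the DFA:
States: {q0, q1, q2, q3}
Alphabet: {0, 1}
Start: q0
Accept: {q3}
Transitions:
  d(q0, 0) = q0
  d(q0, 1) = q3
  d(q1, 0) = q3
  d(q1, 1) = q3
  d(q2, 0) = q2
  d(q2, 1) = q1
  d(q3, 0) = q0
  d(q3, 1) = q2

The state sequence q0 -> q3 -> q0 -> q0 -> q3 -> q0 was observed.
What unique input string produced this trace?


Trace back each transition to find the symbol:
  q0 --[1]--> q3
  q3 --[0]--> q0
  q0 --[0]--> q0
  q0 --[1]--> q3
  q3 --[0]--> q0

"10010"


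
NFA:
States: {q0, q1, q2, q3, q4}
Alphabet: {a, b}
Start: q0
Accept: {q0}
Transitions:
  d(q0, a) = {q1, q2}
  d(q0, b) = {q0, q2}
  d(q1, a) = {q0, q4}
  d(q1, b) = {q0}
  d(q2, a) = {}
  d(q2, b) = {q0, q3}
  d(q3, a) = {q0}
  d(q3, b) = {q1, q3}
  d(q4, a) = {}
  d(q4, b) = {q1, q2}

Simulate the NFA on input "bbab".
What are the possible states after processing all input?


Start: {q0}
  --b--> {q0, q2}
  --b--> {q0, q2, q3}
  --a--> {q0, q1, q2}
  --b--> {q0, q2, q3}

{q0, q2, q3}


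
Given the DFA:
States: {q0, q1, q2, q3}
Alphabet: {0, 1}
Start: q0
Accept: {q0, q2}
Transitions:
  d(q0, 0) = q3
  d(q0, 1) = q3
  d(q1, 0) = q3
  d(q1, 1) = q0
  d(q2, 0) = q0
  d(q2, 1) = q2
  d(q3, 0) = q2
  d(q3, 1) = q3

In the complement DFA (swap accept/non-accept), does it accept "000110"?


Trace: q0 -> q3 -> q2 -> q0 -> q3 -> q3 -> q2
Final: q2
Original accept: {q0, q2}
Complement: q2 is in original accept

No, complement rejects (original accepts)


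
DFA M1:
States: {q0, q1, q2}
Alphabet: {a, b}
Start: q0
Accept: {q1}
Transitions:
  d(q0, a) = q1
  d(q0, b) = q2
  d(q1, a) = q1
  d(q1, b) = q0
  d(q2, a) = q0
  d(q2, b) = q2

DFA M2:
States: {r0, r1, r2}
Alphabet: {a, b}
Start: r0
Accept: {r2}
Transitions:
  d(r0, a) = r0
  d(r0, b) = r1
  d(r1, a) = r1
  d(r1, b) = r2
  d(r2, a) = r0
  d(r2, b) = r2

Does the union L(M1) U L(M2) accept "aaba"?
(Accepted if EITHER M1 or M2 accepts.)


M1: final=q1 accepted=True
M2: final=r1 accepted=False

Yes, union accepts


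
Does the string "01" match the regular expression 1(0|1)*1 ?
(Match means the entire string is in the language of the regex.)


|string| = 2; first = '0'; last = '1'

No, "01" does not match 1(0|1)*1


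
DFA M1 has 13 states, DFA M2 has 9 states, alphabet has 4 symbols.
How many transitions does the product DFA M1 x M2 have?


Product DFA has 13 * 9 = 117 states.
Each has 4 transitions: 117 * 4 = 468

468


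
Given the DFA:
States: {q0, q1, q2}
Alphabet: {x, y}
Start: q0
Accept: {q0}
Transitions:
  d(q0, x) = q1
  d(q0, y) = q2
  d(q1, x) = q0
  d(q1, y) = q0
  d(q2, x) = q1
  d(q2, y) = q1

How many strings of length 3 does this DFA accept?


Enumerating all length-3 strings:
  "xxx" -> q1 [reject]
  "xxy" -> q2 [reject]
  "xyx" -> q1 [reject]
  "xyy" -> q2 [reject]
  "yxx" -> q0 [accept]
  "yxy" -> q0 [accept]
  "yyx" -> q0 [accept]
  "yyy" -> q0 [accept]

4 out of 8


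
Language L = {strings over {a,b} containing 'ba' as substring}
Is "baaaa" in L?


'ba' occurs at index 0

Yes, "baaaa" is in L


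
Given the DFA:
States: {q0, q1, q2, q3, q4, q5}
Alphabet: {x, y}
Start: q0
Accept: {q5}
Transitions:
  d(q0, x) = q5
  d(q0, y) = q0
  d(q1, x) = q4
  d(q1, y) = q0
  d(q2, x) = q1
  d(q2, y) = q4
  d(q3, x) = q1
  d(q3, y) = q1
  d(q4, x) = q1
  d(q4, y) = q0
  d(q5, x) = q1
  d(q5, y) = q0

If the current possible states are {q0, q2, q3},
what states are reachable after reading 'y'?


Apply transition on 'y' from each current state:
  d(q0, y) = q0
  d(q2, y) = q4
  d(q3, y) = q1

{q0, q1, q4}


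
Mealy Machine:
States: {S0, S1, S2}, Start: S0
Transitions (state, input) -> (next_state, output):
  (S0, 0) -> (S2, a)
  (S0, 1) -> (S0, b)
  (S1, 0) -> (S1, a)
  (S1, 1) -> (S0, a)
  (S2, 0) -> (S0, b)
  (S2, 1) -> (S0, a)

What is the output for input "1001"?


Step-by-step:
  (S0, 1) -> (S0, b)
  (S0, 0) -> (S2, a)
  (S2, 0) -> (S0, b)
  (S0, 1) -> (S0, b)

"babb"


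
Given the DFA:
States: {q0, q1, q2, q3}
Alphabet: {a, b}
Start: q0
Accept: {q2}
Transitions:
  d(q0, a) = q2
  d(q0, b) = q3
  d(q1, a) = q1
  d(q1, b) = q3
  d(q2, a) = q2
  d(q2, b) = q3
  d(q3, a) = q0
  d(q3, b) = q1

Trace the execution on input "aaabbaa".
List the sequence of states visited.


Input: aaabbaa
d(q0, a) = q2
d(q2, a) = q2
d(q2, a) = q2
d(q2, b) = q3
d(q3, b) = q1
d(q1, a) = q1
d(q1, a) = q1


q0 -> q2 -> q2 -> q2 -> q3 -> q1 -> q1 -> q1


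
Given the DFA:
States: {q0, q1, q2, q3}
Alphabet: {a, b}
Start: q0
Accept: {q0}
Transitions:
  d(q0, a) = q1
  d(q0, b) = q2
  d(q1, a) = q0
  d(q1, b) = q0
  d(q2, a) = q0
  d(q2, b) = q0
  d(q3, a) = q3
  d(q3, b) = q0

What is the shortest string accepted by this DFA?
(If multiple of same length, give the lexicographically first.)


BFS by string length (lex-first path to each state shown):
  len 0: q0<-""
Found accept state at length 0.

"" (empty string)


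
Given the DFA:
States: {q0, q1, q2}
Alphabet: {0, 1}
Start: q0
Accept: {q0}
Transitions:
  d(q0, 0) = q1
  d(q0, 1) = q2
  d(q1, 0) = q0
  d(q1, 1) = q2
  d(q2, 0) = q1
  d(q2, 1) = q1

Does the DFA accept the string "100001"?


Trace: q0 -> q2 -> q1 -> q0 -> q1 -> q0 -> q2
Final state: q2
Accept states: {q0}

No, rejected (final state q2 is not an accept state)


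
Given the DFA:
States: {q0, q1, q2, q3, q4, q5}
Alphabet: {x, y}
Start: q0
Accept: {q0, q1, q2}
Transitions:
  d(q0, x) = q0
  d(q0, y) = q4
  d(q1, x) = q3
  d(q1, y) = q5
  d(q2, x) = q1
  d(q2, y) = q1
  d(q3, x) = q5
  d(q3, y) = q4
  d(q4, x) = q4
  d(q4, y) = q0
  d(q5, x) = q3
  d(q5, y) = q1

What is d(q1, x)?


Looking up transition d(q1, x)

q3


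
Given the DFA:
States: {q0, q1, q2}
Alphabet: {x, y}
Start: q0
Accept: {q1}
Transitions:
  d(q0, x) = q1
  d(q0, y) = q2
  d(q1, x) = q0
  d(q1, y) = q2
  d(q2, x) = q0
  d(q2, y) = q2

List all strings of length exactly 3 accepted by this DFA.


All strings of length 3: 8 total
Accepted: 2

"xxx", "yxx"


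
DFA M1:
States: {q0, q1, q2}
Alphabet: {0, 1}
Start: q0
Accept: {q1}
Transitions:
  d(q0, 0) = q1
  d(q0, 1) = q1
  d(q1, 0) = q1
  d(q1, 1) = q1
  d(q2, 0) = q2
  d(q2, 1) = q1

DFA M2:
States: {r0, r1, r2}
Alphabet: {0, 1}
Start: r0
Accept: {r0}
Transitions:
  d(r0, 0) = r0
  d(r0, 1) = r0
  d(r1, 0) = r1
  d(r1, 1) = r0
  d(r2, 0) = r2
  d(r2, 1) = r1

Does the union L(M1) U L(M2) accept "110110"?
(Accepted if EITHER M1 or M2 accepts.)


M1: final=q1 accepted=True
M2: final=r0 accepted=True

Yes, union accepts


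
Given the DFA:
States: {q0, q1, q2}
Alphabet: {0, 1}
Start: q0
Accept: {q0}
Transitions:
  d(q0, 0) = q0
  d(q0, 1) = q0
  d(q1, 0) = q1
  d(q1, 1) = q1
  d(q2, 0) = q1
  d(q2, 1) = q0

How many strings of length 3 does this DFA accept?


Enumerating all length-3 strings:
  "000" -> q0 [accept]
  "001" -> q0 [accept]
  "010" -> q0 [accept]
  "011" -> q0 [accept]
  "100" -> q0 [accept]
  "101" -> q0 [accept]
  "110" -> q0 [accept]
  "111" -> q0 [accept]

8 out of 8


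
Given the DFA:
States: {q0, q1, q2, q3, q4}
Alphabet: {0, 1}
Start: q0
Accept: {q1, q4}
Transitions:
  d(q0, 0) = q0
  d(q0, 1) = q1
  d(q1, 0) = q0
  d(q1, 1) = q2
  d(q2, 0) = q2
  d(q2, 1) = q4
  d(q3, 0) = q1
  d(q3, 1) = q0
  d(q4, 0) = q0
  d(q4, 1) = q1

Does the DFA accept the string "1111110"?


Trace: q0 -> q1 -> q2 -> q4 -> q1 -> q2 -> q4 -> q0
Final state: q0
Accept states: {q1, q4}

No, rejected (final state q0 is not an accept state)


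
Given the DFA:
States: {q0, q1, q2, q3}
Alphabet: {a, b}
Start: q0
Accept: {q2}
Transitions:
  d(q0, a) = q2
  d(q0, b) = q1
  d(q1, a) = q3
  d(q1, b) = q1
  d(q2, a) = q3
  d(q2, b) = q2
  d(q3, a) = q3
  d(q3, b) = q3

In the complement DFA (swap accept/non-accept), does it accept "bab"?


Trace: q0 -> q1 -> q3 -> q3
Final: q3
Original accept: {q2}
Complement: q3 is not in original accept

Yes, complement accepts (original rejects)


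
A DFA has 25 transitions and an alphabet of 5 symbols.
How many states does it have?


Each state has exactly one transition per symbol.
states = transitions / |alphabet| = 25 / 5 = 5

5


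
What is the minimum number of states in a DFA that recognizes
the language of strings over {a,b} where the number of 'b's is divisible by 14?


States track (count of 'b') mod 14.
Need 14 states: one per remainder 0..13; accept = remainder 0.

14


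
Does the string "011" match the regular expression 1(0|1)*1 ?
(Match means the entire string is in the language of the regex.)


|string| = 3; first = '0'; last = '1'

No, "011" does not match 1(0|1)*1


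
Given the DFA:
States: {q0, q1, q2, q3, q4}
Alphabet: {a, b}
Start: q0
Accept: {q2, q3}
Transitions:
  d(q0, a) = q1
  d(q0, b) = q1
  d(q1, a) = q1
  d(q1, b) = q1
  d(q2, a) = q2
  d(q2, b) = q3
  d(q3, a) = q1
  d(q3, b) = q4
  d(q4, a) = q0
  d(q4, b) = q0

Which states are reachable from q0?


BFS from q0:
  layer 0: {q0}
  layer 1: {q1}

{q0, q1}


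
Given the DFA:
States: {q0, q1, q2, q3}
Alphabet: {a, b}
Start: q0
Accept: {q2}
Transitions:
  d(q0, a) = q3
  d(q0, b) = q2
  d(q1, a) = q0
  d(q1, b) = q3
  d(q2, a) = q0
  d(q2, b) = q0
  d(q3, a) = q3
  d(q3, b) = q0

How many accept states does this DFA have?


Accept states listed: {q2}
Counting: q2(1)

1


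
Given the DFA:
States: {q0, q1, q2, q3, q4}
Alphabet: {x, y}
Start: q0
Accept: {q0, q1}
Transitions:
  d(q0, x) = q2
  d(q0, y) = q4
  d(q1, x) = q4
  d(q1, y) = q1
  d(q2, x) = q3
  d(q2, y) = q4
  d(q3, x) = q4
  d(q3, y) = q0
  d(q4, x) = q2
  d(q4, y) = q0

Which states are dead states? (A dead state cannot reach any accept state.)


Forward reachability from each state:
  q0 -> reaches accept state q0 (live)
  q1 -> reaches accept state q0 (live)
  q2 -> reaches accept state q0 (live)
  q3 -> reaches accept state q0 (live)
  q4 -> reaches accept state q0 (live)

None (all states can reach an accept state)


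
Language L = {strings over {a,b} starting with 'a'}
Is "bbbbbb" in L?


first symbol = 'b'

No, "bbbbbb" is not in L


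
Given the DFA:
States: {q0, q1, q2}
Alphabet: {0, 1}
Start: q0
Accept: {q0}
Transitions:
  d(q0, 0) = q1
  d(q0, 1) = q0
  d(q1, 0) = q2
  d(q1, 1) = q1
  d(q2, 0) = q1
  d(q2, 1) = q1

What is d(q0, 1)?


Looking up transition d(q0, 1)

q0


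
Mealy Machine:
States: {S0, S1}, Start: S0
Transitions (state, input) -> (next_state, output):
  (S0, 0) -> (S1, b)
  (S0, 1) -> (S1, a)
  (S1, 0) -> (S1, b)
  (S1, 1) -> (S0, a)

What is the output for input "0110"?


Step-by-step:
  (S0, 0) -> (S1, b)
  (S1, 1) -> (S0, a)
  (S0, 1) -> (S1, a)
  (S1, 0) -> (S1, b)

"baab"


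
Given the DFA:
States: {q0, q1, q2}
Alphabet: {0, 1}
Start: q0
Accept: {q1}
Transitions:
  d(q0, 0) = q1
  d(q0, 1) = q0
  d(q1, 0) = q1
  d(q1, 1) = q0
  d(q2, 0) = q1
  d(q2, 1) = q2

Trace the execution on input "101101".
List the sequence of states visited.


Input: 101101
d(q0, 1) = q0
d(q0, 0) = q1
d(q1, 1) = q0
d(q0, 1) = q0
d(q0, 0) = q1
d(q1, 1) = q0


q0 -> q0 -> q1 -> q0 -> q0 -> q1 -> q0


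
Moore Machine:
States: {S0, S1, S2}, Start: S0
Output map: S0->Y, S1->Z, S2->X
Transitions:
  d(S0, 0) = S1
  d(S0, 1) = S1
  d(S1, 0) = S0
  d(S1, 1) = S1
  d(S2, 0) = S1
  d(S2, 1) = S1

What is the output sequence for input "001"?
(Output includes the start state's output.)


Start: S0 (output Y)
  --0--> S1 (output Z)
  --0--> S0 (output Y)
  --1--> S1 (output Z)

"YZYZ"


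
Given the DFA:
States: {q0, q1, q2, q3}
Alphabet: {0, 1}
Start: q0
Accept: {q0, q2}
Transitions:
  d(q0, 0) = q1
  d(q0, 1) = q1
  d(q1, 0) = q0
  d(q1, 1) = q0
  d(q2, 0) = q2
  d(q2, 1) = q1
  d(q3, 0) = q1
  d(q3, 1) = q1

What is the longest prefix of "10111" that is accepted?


Run the DFA, marking each prefix where the state is accepting:
  "" -> q0 [accept]
  "1" -> q1 [reject]
  "10" -> q0 [accept]
  "101" -> q1 [reject]
  "1011" -> q0 [accept]
  "10111" -> q1 [reject]

"1011"


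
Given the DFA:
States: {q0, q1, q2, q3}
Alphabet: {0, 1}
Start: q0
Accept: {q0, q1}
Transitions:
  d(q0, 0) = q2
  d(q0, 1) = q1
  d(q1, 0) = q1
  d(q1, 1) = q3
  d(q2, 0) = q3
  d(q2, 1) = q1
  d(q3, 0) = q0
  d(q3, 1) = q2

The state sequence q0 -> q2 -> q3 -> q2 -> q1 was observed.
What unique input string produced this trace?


Trace back each transition to find the symbol:
  q0 --[0]--> q2
  q2 --[0]--> q3
  q3 --[1]--> q2
  q2 --[1]--> q1

"0011"


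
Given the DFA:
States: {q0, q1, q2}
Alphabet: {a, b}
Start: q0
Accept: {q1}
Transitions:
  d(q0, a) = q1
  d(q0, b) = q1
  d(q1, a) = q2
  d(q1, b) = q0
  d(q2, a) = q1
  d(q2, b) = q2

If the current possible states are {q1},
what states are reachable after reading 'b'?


Apply transition on 'b' from each current state:
  d(q1, b) = q0

{q0}


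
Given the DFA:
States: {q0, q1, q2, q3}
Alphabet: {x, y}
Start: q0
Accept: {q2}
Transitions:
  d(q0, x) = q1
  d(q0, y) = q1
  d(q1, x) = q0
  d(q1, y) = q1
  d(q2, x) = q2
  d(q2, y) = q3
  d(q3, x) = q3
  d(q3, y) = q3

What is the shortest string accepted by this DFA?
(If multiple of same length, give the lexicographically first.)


BFS by string length (lex-first path to each state shown):
  len 0: q0<-""
  len 1: q1<-"x"
  len 2: q0<-"xx", q1<-"xy"
  len 3: q0<-"xyx", q1<-"xxx"
  len 4: q0<-"xxxx", q1<-"xxxy"
  len 5: q0<-"xxxyx", q1<-"xxxxx"
  len 6: q0<-"xxxxxx", q1<-"xxxxxy"
  len 7: q0<-"xxxxxyx", q1<-"xxxxxxx"
  len 8: q0<-"xxxxxxxx", q1<-"xxxxxxxy"

No string accepted (empty language)


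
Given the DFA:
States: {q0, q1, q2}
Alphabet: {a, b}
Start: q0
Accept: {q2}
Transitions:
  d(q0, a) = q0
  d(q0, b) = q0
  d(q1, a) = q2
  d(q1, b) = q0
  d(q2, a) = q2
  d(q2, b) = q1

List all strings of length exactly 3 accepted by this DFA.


All strings of length 3: 8 total
Accepted: 0

None


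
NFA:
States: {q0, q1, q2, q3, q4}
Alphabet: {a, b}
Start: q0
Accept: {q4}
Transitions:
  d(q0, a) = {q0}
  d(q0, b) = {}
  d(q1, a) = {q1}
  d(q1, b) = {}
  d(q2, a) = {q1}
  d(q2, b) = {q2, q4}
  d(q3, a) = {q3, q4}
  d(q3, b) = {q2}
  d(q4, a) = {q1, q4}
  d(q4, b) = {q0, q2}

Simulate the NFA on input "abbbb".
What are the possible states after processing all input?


Start: {q0}
  --a--> {q0}
  --b--> {}
  --b--> {}
  --b--> {}
  --b--> {}

{} (empty set, no valid transitions)


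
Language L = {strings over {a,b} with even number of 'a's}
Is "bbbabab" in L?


count('a') = 2; 2 mod 2 = 0

Yes, "bbbabab" is in L


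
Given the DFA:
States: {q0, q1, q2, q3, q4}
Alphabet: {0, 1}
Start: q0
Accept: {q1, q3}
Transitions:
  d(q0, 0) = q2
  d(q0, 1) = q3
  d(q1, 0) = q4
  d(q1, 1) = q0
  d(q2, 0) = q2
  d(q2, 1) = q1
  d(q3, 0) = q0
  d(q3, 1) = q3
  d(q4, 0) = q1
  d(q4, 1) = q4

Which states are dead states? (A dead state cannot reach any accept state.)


Forward reachability from each state:
  q0 -> reaches accept state q1 (live)
  q1 -> reaches accept state q1 (live)
  q2 -> reaches accept state q1 (live)
  q3 -> reaches accept state q1 (live)
  q4 -> reaches accept state q1 (live)

None (all states can reach an accept state)


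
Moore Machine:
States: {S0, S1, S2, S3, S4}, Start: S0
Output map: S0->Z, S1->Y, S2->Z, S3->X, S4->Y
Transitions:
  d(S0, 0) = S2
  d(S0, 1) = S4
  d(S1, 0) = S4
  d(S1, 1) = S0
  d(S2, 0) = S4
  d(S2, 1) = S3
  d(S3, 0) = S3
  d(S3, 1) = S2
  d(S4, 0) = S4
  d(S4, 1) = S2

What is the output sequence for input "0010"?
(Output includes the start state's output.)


Start: S0 (output Z)
  --0--> S2 (output Z)
  --0--> S4 (output Y)
  --1--> S2 (output Z)
  --0--> S4 (output Y)

"ZZYZY"


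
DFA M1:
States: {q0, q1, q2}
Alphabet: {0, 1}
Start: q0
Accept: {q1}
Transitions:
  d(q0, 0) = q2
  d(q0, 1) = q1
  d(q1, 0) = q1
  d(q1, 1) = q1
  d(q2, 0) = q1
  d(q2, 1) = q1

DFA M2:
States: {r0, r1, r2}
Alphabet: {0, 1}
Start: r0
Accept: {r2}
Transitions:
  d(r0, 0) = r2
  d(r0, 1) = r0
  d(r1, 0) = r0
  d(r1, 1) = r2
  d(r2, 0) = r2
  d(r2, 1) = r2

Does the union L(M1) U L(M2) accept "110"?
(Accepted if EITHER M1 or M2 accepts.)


M1: final=q1 accepted=True
M2: final=r2 accepted=True

Yes, union accepts


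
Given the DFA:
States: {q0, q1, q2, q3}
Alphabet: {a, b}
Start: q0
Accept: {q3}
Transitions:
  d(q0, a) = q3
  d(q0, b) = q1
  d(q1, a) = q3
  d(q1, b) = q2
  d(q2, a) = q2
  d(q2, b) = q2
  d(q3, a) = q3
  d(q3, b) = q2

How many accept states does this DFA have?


Accept states listed: {q3}
Counting: q3(1)

1


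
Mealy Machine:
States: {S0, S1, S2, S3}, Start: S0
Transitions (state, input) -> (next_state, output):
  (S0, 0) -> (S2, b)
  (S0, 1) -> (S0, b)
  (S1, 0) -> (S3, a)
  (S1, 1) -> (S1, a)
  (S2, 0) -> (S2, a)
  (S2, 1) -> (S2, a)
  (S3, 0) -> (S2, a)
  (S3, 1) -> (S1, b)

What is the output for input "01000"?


Step-by-step:
  (S0, 0) -> (S2, b)
  (S2, 1) -> (S2, a)
  (S2, 0) -> (S2, a)
  (S2, 0) -> (S2, a)
  (S2, 0) -> (S2, a)

"baaaa"


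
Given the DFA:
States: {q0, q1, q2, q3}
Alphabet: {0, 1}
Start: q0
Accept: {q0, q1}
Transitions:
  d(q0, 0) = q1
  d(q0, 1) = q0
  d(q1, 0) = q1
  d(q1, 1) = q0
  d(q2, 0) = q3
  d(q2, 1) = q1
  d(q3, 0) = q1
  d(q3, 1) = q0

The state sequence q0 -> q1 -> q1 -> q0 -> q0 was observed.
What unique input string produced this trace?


Trace back each transition to find the symbol:
  q0 --[0]--> q1
  q1 --[0]--> q1
  q1 --[1]--> q0
  q0 --[1]--> q0

"0011"


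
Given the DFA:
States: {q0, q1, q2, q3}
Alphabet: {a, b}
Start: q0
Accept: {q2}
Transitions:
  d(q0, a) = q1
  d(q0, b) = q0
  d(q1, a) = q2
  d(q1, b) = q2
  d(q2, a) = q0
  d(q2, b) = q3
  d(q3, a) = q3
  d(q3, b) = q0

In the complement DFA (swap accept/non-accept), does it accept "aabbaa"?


Trace: q0 -> q1 -> q2 -> q3 -> q0 -> q1 -> q2
Final: q2
Original accept: {q2}
Complement: q2 is in original accept

No, complement rejects (original accepts)


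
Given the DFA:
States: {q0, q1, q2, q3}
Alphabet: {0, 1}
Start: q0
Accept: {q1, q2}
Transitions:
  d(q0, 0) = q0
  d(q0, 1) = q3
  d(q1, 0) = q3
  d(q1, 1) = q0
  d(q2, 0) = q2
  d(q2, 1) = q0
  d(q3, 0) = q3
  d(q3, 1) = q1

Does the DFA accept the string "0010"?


Trace: q0 -> q0 -> q0 -> q3 -> q3
Final state: q3
Accept states: {q1, q2}

No, rejected (final state q3 is not an accept state)


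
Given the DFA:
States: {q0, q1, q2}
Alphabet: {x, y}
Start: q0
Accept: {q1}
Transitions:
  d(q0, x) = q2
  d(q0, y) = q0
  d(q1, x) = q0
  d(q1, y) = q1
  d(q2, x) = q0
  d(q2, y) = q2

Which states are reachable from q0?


BFS from q0:
  layer 0: {q0}
  layer 1: {q2}

{q0, q2}


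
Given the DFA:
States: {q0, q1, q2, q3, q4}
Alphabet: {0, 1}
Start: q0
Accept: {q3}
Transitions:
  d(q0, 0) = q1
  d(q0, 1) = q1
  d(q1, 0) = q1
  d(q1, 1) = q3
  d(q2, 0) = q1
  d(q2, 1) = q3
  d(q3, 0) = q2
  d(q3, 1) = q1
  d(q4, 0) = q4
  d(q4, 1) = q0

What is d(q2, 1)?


Looking up transition d(q2, 1)

q3


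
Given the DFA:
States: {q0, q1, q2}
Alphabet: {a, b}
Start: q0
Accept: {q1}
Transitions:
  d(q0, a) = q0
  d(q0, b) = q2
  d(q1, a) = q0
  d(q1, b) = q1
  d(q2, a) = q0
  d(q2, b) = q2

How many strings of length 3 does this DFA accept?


Enumerating all length-3 strings:
  "aaa" -> q0 [reject]
  "aab" -> q2 [reject]
  "aba" -> q0 [reject]
  "abb" -> q2 [reject]
  "baa" -> q0 [reject]
  "bab" -> q2 [reject]
  "bba" -> q0 [reject]
  "bbb" -> q2 [reject]

0 out of 8


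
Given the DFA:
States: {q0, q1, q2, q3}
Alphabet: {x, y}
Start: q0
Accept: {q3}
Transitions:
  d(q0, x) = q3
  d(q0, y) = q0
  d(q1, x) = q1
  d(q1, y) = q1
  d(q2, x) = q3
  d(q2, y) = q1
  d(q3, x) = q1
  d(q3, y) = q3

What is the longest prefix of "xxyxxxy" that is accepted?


Run the DFA, marking each prefix where the state is accepting:
  "" -> q0 [reject]
  "x" -> q3 [accept]
  "xx" -> q1 [reject]
  "xxy" -> q1 [reject]
  "xxyx" -> q1 [reject]
  "xxyxx" -> q1 [reject]
  "xxyxxx" -> q1 [reject]
  "xxyxxxy" -> q1 [reject]

"x"


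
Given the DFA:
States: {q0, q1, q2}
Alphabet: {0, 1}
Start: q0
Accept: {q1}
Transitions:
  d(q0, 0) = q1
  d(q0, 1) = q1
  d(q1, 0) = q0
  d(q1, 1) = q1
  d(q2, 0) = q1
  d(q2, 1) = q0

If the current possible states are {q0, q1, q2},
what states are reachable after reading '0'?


Apply transition on '0' from each current state:
  d(q0, 0) = q1
  d(q1, 0) = q0
  d(q2, 0) = q1

{q0, q1}


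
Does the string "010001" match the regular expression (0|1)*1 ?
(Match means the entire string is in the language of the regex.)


|string| = 6; first = '0'; last = '1'

Yes, "010001" matches (0|1)*1


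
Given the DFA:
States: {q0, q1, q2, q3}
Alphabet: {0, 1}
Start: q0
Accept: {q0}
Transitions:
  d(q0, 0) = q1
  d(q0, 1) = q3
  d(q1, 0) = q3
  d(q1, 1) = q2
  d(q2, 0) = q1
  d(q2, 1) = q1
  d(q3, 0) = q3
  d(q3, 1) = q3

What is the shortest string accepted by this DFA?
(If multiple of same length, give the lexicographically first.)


BFS by string length (lex-first path to each state shown):
  len 0: q0<-""
Found accept state at length 0.

"" (empty string)


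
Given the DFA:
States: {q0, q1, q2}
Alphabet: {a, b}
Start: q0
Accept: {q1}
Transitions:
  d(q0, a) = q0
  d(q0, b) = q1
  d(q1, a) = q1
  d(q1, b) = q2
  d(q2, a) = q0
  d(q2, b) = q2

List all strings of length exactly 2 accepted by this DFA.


All strings of length 2: 4 total
Accepted: 2

"ab", "ba"


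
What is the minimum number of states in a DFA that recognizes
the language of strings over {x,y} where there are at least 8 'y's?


States: count = 0, 1, ..., 7, and a final '>= 8' state.
Total: 8 + 1 = 9. Accept = '>= 8' state.

9


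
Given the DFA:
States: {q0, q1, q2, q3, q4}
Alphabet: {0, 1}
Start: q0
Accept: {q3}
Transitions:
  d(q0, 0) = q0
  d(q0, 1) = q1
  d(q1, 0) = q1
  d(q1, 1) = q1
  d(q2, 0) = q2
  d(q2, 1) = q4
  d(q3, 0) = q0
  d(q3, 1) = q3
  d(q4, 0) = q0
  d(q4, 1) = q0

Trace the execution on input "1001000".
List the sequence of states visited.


Input: 1001000
d(q0, 1) = q1
d(q1, 0) = q1
d(q1, 0) = q1
d(q1, 1) = q1
d(q1, 0) = q1
d(q1, 0) = q1
d(q1, 0) = q1


q0 -> q1 -> q1 -> q1 -> q1 -> q1 -> q1 -> q1


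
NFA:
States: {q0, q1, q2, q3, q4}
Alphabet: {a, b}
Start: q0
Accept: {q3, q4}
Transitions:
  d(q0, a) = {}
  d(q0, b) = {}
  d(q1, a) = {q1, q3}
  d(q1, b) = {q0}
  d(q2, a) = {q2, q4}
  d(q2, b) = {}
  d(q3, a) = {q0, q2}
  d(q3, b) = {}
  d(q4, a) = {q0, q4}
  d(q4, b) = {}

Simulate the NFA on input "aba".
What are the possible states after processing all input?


Start: {q0}
  --a--> {}
  --b--> {}
  --a--> {}

{} (empty set, no valid transitions)


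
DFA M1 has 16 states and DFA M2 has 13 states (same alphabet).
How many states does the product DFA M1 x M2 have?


Product construction pairs every M1 state with every M2 state.
16 * 13 = 208

208


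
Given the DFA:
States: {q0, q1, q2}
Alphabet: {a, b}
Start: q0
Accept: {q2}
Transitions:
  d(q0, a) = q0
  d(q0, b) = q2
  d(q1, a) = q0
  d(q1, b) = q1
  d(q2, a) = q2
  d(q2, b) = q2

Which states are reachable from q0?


BFS from q0:
  layer 0: {q0}
  layer 1: {q2}

{q0, q2}


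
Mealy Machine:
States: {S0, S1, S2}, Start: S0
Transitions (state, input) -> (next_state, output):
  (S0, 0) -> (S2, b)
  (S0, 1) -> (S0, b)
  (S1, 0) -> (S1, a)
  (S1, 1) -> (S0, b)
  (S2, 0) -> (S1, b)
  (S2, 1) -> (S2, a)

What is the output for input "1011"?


Step-by-step:
  (S0, 1) -> (S0, b)
  (S0, 0) -> (S2, b)
  (S2, 1) -> (S2, a)
  (S2, 1) -> (S2, a)

"bbaa"


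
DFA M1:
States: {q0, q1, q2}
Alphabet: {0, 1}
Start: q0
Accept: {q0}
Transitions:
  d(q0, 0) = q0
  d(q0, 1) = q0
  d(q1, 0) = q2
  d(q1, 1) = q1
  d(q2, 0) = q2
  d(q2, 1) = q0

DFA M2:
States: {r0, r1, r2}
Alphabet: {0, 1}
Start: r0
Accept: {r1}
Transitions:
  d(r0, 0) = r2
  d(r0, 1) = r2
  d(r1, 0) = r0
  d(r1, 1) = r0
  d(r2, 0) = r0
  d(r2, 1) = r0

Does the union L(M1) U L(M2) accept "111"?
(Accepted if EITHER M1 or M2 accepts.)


M1: final=q0 accepted=True
M2: final=r2 accepted=False

Yes, union accepts


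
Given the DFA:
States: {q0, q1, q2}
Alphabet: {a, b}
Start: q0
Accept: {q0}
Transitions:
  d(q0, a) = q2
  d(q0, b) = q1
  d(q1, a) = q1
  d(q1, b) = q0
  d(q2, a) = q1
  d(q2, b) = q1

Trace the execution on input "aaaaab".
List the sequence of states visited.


Input: aaaaab
d(q0, a) = q2
d(q2, a) = q1
d(q1, a) = q1
d(q1, a) = q1
d(q1, a) = q1
d(q1, b) = q0


q0 -> q2 -> q1 -> q1 -> q1 -> q1 -> q0


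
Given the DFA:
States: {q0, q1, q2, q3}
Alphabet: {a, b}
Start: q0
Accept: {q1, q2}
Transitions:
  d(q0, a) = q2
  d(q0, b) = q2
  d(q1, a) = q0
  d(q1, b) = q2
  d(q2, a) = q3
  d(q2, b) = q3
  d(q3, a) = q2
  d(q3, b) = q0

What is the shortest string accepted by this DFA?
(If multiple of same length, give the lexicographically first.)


BFS by string length (lex-first path to each state shown):
  len 0: q0<-""
  len 1: q2<-"a"
Found accept state at length 1.

"a"


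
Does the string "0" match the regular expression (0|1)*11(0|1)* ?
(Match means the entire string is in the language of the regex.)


|string| = 1; first = '0'; last = '0'

No, "0" does not match (0|1)*11(0|1)*


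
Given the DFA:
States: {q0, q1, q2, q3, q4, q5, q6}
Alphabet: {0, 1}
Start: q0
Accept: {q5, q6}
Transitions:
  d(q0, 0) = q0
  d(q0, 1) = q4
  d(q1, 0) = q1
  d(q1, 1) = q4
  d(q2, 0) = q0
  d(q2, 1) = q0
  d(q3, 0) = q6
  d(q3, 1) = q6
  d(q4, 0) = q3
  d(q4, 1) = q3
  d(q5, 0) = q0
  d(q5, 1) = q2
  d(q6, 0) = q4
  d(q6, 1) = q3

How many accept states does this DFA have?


Accept states listed: {q5, q6}
Counting: q5(1) q6(2)

2


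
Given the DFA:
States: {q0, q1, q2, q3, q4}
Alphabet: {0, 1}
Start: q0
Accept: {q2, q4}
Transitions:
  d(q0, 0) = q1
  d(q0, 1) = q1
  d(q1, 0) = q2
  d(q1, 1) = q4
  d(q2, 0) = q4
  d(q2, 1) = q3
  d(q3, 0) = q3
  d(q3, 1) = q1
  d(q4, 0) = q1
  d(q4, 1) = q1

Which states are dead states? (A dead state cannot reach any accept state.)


Forward reachability from each state:
  q0 -> reaches accept state q2 (live)
  q1 -> reaches accept state q2 (live)
  q2 -> reaches accept state q2 (live)
  q3 -> reaches accept state q2 (live)
  q4 -> reaches accept state q2 (live)

None (all states can reach an accept state)


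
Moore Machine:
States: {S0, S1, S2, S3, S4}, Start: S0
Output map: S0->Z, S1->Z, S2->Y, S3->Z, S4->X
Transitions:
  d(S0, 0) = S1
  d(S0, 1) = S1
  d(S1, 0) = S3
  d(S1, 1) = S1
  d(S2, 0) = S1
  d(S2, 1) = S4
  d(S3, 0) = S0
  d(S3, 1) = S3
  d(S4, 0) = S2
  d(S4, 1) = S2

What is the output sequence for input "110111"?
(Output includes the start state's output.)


Start: S0 (output Z)
  --1--> S1 (output Z)
  --1--> S1 (output Z)
  --0--> S3 (output Z)
  --1--> S3 (output Z)
  --1--> S3 (output Z)
  --1--> S3 (output Z)

"ZZZZZZZ"


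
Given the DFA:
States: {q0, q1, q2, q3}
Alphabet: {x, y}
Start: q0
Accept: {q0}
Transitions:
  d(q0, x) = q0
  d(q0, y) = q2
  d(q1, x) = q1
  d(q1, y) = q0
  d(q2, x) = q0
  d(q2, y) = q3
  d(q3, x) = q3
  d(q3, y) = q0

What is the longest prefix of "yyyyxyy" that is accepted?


Run the DFA, marking each prefix where the state is accepting:
  "" -> q0 [accept]
  "y" -> q2 [reject]
  "yy" -> q3 [reject]
  "yyy" -> q0 [accept]
  "yyyy" -> q2 [reject]
  "yyyyx" -> q0 [accept]
  "yyyyxy" -> q2 [reject]
  "yyyyxyy" -> q3 [reject]

"yyyyx"


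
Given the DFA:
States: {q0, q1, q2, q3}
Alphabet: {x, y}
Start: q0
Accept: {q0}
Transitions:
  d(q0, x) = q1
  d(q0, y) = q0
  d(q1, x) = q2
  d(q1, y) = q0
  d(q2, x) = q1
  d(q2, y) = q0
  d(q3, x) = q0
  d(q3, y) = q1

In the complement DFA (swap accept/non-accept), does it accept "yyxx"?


Trace: q0 -> q0 -> q0 -> q1 -> q2
Final: q2
Original accept: {q0}
Complement: q2 is not in original accept

Yes, complement accepts (original rejects)


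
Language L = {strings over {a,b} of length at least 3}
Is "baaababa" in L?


length = 8

Yes, "baaababa" is in L


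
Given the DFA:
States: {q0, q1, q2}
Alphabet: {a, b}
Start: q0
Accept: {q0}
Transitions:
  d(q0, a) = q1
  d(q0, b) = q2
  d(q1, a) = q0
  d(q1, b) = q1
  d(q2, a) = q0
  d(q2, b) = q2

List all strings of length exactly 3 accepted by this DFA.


All strings of length 3: 8 total
Accepted: 2

"aba", "bba"


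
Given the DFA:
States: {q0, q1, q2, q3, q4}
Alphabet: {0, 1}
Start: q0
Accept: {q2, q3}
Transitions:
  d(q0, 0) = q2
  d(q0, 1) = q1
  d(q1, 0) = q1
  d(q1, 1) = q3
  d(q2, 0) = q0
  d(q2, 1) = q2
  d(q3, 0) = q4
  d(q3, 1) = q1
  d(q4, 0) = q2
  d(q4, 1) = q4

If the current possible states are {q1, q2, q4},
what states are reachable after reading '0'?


Apply transition on '0' from each current state:
  d(q1, 0) = q1
  d(q2, 0) = q0
  d(q4, 0) = q2

{q0, q1, q2}


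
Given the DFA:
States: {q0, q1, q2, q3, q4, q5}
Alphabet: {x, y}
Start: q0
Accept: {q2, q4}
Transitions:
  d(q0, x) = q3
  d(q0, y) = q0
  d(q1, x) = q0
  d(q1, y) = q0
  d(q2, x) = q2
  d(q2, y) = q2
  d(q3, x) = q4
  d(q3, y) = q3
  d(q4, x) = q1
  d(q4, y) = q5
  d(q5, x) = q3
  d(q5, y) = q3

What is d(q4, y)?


Looking up transition d(q4, y)

q5


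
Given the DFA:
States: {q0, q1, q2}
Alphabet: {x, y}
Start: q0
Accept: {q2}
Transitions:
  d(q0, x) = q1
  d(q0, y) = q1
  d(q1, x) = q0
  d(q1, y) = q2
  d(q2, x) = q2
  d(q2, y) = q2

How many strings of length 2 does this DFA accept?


Enumerating all length-2 strings:
  "xx" -> q0 [reject]
  "xy" -> q2 [accept]
  "yx" -> q0 [reject]
  "yy" -> q2 [accept]

2 out of 4


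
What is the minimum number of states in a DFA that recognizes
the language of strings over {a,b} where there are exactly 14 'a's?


States: count = 0, 1, ..., 14 (that's 15 states), plus a dead state for count > 14.
Total: 15 + 1 = 16. Accept = count-14 state.

16


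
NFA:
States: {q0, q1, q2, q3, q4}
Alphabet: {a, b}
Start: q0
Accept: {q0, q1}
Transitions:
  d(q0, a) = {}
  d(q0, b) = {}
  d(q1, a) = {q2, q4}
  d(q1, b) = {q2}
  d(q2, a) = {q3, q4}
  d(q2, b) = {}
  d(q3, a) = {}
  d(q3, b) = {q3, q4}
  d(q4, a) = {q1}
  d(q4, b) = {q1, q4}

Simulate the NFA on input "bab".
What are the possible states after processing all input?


Start: {q0}
  --b--> {}
  --a--> {}
  --b--> {}

{} (empty set, no valid transitions)


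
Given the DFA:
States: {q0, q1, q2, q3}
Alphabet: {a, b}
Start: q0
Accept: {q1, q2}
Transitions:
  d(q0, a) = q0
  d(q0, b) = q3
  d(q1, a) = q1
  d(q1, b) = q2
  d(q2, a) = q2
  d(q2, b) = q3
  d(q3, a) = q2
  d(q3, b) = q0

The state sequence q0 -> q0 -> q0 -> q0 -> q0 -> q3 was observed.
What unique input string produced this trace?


Trace back each transition to find the symbol:
  q0 --[a]--> q0
  q0 --[a]--> q0
  q0 --[a]--> q0
  q0 --[a]--> q0
  q0 --[b]--> q3

"aaaab"


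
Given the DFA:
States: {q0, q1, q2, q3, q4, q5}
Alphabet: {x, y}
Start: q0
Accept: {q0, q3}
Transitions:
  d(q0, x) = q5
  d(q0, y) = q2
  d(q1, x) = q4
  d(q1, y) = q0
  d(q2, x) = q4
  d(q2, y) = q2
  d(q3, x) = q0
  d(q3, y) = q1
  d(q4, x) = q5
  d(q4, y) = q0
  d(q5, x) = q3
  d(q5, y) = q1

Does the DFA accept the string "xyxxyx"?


Trace: q0 -> q5 -> q1 -> q4 -> q5 -> q1 -> q4
Final state: q4
Accept states: {q0, q3}

No, rejected (final state q4 is not an accept state)


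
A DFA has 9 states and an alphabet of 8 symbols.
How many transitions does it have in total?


Each state has exactly one transition per symbol.
9 * 8 = 72

72


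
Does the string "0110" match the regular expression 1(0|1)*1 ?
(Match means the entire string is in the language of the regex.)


|string| = 4; first = '0'; last = '0'

No, "0110" does not match 1(0|1)*1


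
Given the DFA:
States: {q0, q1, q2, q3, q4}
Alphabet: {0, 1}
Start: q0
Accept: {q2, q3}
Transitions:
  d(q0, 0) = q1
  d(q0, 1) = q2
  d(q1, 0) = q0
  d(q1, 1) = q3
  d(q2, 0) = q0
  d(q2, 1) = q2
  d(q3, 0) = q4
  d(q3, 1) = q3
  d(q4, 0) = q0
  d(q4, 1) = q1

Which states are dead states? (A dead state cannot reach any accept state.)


Forward reachability from each state:
  q0 -> reaches accept state q2 (live)
  q1 -> reaches accept state q2 (live)
  q2 -> reaches accept state q2 (live)
  q3 -> reaches accept state q2 (live)
  q4 -> reaches accept state q2 (live)

None (all states can reach an accept state)


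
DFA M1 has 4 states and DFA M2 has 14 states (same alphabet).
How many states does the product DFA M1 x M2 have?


Product construction pairs every M1 state with every M2 state.
4 * 14 = 56

56


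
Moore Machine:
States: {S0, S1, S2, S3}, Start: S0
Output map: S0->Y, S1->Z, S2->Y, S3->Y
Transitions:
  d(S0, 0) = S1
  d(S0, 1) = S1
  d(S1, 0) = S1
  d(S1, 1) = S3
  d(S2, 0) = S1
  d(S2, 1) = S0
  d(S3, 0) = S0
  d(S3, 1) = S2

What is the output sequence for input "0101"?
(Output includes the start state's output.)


Start: S0 (output Y)
  --0--> S1 (output Z)
  --1--> S3 (output Y)
  --0--> S0 (output Y)
  --1--> S1 (output Z)

"YZYYZ"


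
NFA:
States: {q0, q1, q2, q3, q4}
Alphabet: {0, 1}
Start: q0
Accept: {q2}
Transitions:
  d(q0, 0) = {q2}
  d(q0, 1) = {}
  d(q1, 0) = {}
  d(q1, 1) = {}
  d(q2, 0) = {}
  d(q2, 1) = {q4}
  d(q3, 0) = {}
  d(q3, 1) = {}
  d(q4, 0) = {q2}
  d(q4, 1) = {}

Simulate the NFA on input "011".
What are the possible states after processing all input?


Start: {q0}
  --0--> {q2}
  --1--> {q4}
  --1--> {}

{} (empty set, no valid transitions)


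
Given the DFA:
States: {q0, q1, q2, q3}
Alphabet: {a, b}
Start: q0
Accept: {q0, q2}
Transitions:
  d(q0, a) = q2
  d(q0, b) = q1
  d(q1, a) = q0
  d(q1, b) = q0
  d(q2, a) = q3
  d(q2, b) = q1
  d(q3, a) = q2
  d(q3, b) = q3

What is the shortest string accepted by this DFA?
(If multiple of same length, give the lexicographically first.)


BFS by string length (lex-first path to each state shown):
  len 0: q0<-""
Found accept state at length 0.

"" (empty string)


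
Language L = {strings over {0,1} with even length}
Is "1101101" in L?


length = 7; 7 mod 2 = 1

No, "1101101" is not in L


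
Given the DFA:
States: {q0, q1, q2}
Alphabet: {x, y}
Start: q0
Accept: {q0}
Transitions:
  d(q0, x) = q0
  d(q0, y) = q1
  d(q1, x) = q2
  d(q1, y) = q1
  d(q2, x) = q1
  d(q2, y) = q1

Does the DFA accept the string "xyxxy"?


Trace: q0 -> q0 -> q1 -> q2 -> q1 -> q1
Final state: q1
Accept states: {q0}

No, rejected (final state q1 is not an accept state)


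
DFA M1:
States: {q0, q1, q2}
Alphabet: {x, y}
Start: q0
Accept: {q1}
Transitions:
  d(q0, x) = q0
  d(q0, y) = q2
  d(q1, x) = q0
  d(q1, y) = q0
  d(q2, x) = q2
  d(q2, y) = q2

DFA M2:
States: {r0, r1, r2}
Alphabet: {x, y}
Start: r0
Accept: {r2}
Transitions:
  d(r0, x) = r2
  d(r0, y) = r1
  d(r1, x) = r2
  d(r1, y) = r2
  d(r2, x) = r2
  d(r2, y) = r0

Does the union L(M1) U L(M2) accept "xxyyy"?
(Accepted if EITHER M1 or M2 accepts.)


M1: final=q2 accepted=False
M2: final=r2 accepted=True

Yes, union accepts
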